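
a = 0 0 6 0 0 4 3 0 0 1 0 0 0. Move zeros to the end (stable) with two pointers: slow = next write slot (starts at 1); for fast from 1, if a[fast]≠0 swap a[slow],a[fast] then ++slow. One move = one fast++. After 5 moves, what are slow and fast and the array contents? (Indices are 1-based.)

slow=2, fast=6, a=[6, 0, 0, 0, 0, 4, 3, 0, 0, 1, 0, 0, 0]

(s=1,f=1) a[fast]=0 → fast++
(s=1,f=2) a[fast]=0 → fast++
(s=1,f=3) a[fast]=6≠0 swap→a[1]=6 → slow++,fast++
(s=2,f=4) a[fast]=0 → fast++
(s=2,f=5) a[fast]=0 → fast++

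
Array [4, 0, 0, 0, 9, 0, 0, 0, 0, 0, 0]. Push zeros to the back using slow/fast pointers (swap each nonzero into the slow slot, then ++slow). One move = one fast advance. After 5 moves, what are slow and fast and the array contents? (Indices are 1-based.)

slow=1 fast=1: a[fast]=4≠0 swap→a[1]=4, slow++,fast++
slow=2 fast=2: a[fast]=0, fast++
slow=2 fast=3: a[fast]=0, fast++
slow=2 fast=4: a[fast]=0, fast++
slow=2 fast=5: a[fast]=9≠0 swap→a[2]=9, slow++,fast++

slow=3, fast=6, a=[4, 9, 0, 0, 0, 0, 0, 0, 0, 0, 0]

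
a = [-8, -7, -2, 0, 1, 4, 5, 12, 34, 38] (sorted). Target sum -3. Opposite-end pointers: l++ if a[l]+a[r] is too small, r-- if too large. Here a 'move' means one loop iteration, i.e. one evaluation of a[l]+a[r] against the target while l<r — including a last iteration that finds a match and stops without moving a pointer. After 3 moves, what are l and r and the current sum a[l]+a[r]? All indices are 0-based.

l=0 r=9: -8+38=30 >-3, r--
l=0 r=8: -8+34=26 >-3, r--
l=0 r=7: -8+12=4 >-3, r--

l=0, r=6, sum=-3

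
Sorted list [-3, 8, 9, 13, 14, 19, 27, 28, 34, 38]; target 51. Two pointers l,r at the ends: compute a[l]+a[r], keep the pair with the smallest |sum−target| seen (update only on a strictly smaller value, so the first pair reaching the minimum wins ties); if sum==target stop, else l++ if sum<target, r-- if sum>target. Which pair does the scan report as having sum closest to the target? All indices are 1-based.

pair (13, 38) with sum 51 (|Δ|=0)

l=1 r=10: -3+38=35 d=16 *, l++
l=2 r=10: 8+38=46 d=5 *, l++
l=3 r=10: 9+38=47 d=4 *, l++
l=4 r=10: 13+38=51 d=0 *, stop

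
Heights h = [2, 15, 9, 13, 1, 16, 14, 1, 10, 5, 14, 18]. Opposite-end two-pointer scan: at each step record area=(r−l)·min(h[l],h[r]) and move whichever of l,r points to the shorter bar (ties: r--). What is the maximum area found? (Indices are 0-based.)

max area = 150

l=0 r=11: min(2,18)*11=22 best=22 *, l++
l=1 r=11: min(15,18)*10=150 best=150 *, l++
l=2 r=11: min(9,18)*9=81 best=150, l++
l=3 r=11: min(13,18)*8=104 best=150, l++
l=4 r=11: min(1,18)*7=7 best=150, l++
l=5 r=11: min(16,18)*6=96 best=150, l++
l=6 r=11: min(14,18)*5=70 best=150, l++
l=7 r=11: min(1,18)*4=4 best=150, l++
l=8 r=11: min(10,18)*3=30 best=150, l++
l=9 r=11: min(5,18)*2=10 best=150, l++
l=10 r=11: min(14,18)*1=14 best=150, l++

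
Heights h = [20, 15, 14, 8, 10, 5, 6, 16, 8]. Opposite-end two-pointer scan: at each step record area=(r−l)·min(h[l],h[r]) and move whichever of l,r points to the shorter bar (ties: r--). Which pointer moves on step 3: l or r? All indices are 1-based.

r

[1,9] min(20,8)*8=64 best=64 * → r--
[1,8] min(20,16)*7=112 best=112 * → r--
[1,7] min(20,6)*6=36 best=112 → r--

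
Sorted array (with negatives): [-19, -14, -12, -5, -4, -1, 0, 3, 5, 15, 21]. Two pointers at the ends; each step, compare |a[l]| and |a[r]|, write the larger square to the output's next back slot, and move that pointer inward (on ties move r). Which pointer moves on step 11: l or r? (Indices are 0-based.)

[0,10] |-19|<=|21| out[10]=441 → r--
[0,9] |-19|>|15| out[9]=361 → l++
[1,9] |-14|<=|15| out[8]=225 → r--
[1,8] |-14|>|5| out[7]=196 → l++
[2,8] |-12|>|5| out[6]=144 → l++
[3,8] |-5|<=|5| out[5]=25 → r--
[3,7] |-5|>|3| out[4]=25 → l++
[4,7] |-4|>|3| out[3]=16 → l++
[5,7] |-1|<=|3| out[2]=9 → r--
[5,6] |-1|>|0| out[1]=1 → l++
[6,6] |0|<=|0| out[0]=0 → r--

r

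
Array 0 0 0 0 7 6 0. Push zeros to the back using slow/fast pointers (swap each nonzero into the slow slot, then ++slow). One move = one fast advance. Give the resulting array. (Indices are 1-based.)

[7, 6, 0, 0, 0, 0, 0]

slow=1 fast=1: a[fast]=0, fast++
slow=1 fast=2: a[fast]=0, fast++
slow=1 fast=3: a[fast]=0, fast++
slow=1 fast=4: a[fast]=0, fast++
slow=1 fast=5: a[fast]=7≠0 swap→a[1]=7, slow++,fast++
slow=2 fast=6: a[fast]=6≠0 swap→a[2]=6, slow++,fast++
slow=3 fast=7: a[fast]=0, fast++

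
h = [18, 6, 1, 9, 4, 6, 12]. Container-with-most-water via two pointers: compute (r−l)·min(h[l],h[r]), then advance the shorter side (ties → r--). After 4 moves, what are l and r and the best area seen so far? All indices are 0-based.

l=0, r=2, best area=72

[0,6] min(18,12)*6=72 best=72 * → r--
[0,5] min(18,6)*5=30 best=72 → r--
[0,4] min(18,4)*4=16 best=72 → r--
[0,3] min(18,9)*3=27 best=72 → r--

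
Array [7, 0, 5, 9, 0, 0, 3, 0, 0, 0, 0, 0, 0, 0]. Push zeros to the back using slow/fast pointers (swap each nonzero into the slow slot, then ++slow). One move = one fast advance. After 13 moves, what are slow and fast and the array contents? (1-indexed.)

slow=5, fast=14, a=[7, 5, 9, 3, 0, 0, 0, 0, 0, 0, 0, 0, 0, 0]

(s=1,f=1) a[fast]=7≠0 swap→a[1]=7 → slow++,fast++
(s=2,f=2) a[fast]=0 → fast++
(s=2,f=3) a[fast]=5≠0 swap→a[2]=5 → slow++,fast++
(s=3,f=4) a[fast]=9≠0 swap→a[3]=9 → slow++,fast++
(s=4,f=5) a[fast]=0 → fast++
(s=4,f=6) a[fast]=0 → fast++
(s=4,f=7) a[fast]=3≠0 swap→a[4]=3 → slow++,fast++
(s=5,f=8) a[fast]=0 → fast++
(s=5,f=9) a[fast]=0 → fast++
(s=5,f=10) a[fast]=0 → fast++
(s=5,f=11) a[fast]=0 → fast++
(s=5,f=12) a[fast]=0 → fast++
(s=5,f=13) a[fast]=0 → fast++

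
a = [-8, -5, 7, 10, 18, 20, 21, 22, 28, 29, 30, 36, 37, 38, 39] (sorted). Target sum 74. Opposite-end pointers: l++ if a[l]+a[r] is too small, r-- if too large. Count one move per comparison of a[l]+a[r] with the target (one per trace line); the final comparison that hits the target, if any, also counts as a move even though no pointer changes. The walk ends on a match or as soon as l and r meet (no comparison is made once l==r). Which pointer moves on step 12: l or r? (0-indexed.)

[0,14] -8+39=31 <74 → l++
[1,14] -5+39=34 <74 → l++
[2,14] 7+39=46 <74 → l++
[3,14] 10+39=49 <74 → l++
[4,14] 18+39=57 <74 → l++
[5,14] 20+39=59 <74 → l++
[6,14] 21+39=60 <74 → l++
[7,14] 22+39=61 <74 → l++
[8,14] 28+39=67 <74 → l++
[9,14] 29+39=68 <74 → l++
[10,14] 30+39=69 <74 → l++
[11,14] 36+39=75 >74 → r--

r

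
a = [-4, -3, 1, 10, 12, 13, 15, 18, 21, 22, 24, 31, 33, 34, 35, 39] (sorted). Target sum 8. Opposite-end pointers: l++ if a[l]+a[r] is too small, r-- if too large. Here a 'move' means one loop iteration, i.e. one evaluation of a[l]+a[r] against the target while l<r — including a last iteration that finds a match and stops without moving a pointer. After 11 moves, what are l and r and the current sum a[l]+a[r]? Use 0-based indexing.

l=0, r=4, sum=8

[0,15] -4+39=35 >8 → r--
[0,14] -4+35=31 >8 → r--
[0,13] -4+34=30 >8 → r--
[0,12] -4+33=29 >8 → r--
[0,11] -4+31=27 >8 → r--
[0,10] -4+24=20 >8 → r--
[0,9] -4+22=18 >8 → r--
[0,8] -4+21=17 >8 → r--
[0,7] -4+18=14 >8 → r--
[0,6] -4+15=11 >8 → r--
[0,5] -4+13=9 >8 → r--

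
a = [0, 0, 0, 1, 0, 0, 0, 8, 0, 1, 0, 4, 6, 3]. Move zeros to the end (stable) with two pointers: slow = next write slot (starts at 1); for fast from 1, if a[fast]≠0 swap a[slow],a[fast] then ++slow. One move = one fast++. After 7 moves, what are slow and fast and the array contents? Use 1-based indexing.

(s=1,f=1) a[fast]=0 → fast++
(s=1,f=2) a[fast]=0 → fast++
(s=1,f=3) a[fast]=0 → fast++
(s=1,f=4) a[fast]=1≠0 swap→a[1]=1 → slow++,fast++
(s=2,f=5) a[fast]=0 → fast++
(s=2,f=6) a[fast]=0 → fast++
(s=2,f=7) a[fast]=0 → fast++

slow=2, fast=8, a=[1, 0, 0, 0, 0, 0, 0, 8, 0, 1, 0, 4, 6, 3]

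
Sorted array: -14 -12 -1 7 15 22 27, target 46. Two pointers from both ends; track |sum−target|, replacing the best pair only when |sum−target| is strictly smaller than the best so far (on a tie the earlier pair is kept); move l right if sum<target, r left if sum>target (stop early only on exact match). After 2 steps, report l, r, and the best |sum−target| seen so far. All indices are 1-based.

[1,7] -14+27=13 d=33 * → l++
[2,7] -12+27=15 d=31 * → l++

l=3, r=7, best |Δ|=31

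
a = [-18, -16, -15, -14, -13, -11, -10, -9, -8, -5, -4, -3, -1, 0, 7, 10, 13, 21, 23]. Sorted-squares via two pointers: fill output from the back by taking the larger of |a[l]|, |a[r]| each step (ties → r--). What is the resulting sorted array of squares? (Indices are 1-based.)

[0, 1, 9, 16, 25, 49, 64, 81, 100, 100, 121, 169, 169, 196, 225, 256, 324, 441, 529]

[1,19] |-18|<=|23| out[19]=529 → r--
[1,18] |-18|<=|21| out[18]=441 → r--
[1,17] |-18|>|13| out[17]=324 → l++
[2,17] |-16|>|13| out[16]=256 → l++
[3,17] |-15|>|13| out[15]=225 → l++
[4,17] |-14|>|13| out[14]=196 → l++
[5,17] |-13|<=|13| out[13]=169 → r--
[5,16] |-13|>|10| out[12]=169 → l++
[6,16] |-11|>|10| out[11]=121 → l++
[7,16] |-10|<=|10| out[10]=100 → r--
[7,15] |-10|>|7| out[9]=100 → l++
[8,15] |-9|>|7| out[8]=81 → l++
[9,15] |-8|>|7| out[7]=64 → l++
[10,15] |-5|<=|7| out[6]=49 → r--
[10,14] |-5|>|0| out[5]=25 → l++
[11,14] |-4|>|0| out[4]=16 → l++
[12,14] |-3|>|0| out[3]=9 → l++
[13,14] |-1|>|0| out[2]=1 → l++
[14,14] |0|<=|0| out[1]=0 → r--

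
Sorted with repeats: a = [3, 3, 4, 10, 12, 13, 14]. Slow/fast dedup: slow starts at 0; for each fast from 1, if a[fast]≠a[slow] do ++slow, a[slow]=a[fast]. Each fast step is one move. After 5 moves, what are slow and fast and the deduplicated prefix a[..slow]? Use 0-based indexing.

slow=0 fast=1: a[fast]=3=a[slow] dup, fast++
slow=0 fast=2: a[fast]=4≠a[slow]=3 write a[1]=4, slow++,fast++
slow=1 fast=3: a[fast]=10≠a[slow]=4 write a[2]=10, slow++,fast++
slow=2 fast=4: a[fast]=12≠a[slow]=10 write a[3]=12, slow++,fast++
slow=3 fast=5: a[fast]=13≠a[slow]=12 write a[4]=13, slow++,fast++

slow=4, fast=6, prefix=[3, 4, 10, 12, 13]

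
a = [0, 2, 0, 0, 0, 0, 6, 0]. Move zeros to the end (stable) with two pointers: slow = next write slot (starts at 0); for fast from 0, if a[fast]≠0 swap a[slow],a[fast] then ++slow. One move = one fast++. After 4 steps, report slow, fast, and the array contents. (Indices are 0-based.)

(s=0,f=0) a[fast]=0 → fast++
(s=0,f=1) a[fast]=2≠0 swap→a[0]=2 → slow++,fast++
(s=1,f=2) a[fast]=0 → fast++
(s=1,f=3) a[fast]=0 → fast++

slow=1, fast=4, a=[2, 0, 0, 0, 0, 0, 6, 0]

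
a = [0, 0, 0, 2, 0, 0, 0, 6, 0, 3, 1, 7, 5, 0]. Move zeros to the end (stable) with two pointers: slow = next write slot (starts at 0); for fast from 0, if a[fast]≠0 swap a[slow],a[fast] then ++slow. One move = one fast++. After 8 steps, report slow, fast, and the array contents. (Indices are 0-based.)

(s=0,f=0) a[fast]=0 → fast++
(s=0,f=1) a[fast]=0 → fast++
(s=0,f=2) a[fast]=0 → fast++
(s=0,f=3) a[fast]=2≠0 swap→a[0]=2 → slow++,fast++
(s=1,f=4) a[fast]=0 → fast++
(s=1,f=5) a[fast]=0 → fast++
(s=1,f=6) a[fast]=0 → fast++
(s=1,f=7) a[fast]=6≠0 swap→a[1]=6 → slow++,fast++

slow=2, fast=8, a=[2, 6, 0, 0, 0, 0, 0, 0, 0, 3, 1, 7, 5, 0]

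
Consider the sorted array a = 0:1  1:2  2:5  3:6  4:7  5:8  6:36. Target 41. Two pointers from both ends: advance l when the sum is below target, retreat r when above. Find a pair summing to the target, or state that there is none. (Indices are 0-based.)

[0,6] 1+36=37 <41 → l++
[1,6] 2+36=38 <41 → l++
[2,6] 5+36=41 → found

(5, 36)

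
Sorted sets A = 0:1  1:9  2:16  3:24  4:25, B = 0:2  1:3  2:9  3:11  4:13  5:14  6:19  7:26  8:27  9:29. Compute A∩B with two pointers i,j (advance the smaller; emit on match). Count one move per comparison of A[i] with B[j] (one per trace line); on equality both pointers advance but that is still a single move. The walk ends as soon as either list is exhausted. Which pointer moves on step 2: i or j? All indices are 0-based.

j

i=0 j=0: 1<2, i++
i=1 j=0: 9>2, j++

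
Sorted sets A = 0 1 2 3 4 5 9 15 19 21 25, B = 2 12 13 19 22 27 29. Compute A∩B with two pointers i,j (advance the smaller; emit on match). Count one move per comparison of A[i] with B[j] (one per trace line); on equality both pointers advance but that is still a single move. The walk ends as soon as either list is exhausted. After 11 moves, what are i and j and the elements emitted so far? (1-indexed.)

i=1 j=1: 0<2, i++
i=2 j=1: 1<2, i++
i=3 j=1: 2==2 emit, i++,j++
i=4 j=2: 3<12, i++
i=5 j=2: 4<12, i++
i=6 j=2: 5<12, i++
i=7 j=2: 9<12, i++
i=8 j=2: 15>12, j++
i=8 j=3: 15>13, j++
i=8 j=4: 15<19, i++
i=9 j=4: 19==19 emit, i++,j++

i=10, j=5, emitted=[2, 19]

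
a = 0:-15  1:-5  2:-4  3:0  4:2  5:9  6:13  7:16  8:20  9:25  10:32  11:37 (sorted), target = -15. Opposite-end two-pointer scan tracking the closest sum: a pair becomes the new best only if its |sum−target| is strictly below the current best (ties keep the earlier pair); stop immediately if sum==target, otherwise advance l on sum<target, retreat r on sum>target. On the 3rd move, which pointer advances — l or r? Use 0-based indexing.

l=0 r=11: -15+37=22 d=37 *, r--
l=0 r=10: -15+32=17 d=32 *, r--
l=0 r=9: -15+25=10 d=25 *, r--

r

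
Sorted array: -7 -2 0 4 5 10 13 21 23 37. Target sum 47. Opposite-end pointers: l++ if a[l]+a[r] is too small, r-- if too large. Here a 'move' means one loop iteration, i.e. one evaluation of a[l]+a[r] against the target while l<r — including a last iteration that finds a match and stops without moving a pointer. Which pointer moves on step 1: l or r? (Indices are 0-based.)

l=0 r=9: -7+37=30 <47, l++

l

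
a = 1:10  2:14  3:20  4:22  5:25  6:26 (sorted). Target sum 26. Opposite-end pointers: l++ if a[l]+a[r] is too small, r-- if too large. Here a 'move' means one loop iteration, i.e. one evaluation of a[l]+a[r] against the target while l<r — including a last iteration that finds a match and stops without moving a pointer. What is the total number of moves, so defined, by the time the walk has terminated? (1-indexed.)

5 moves

l=1 r=6: 10+26=36 >26, r--
l=1 r=5: 10+25=35 >26, r--
l=1 r=4: 10+22=32 >26, r--
l=1 r=3: 10+20=30 >26, r--
l=1 r=2: 10+14=24 <26, l++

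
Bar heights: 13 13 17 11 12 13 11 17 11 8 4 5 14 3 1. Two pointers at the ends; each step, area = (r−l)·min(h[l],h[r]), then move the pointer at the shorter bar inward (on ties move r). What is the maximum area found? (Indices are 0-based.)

max area = 156

l=0 r=14: min(13,1)*14=14 best=14 *, r--
l=0 r=13: min(13,3)*13=39 best=39 *, r--
l=0 r=12: min(13,14)*12=156 best=156 *, l++
l=1 r=12: min(13,14)*11=143 best=156, l++
l=2 r=12: min(17,14)*10=140 best=156, r--
l=2 r=11: min(17,5)*9=45 best=156, r--
l=2 r=10: min(17,4)*8=32 best=156, r--
l=2 r=9: min(17,8)*7=56 best=156, r--
l=2 r=8: min(17,11)*6=66 best=156, r--
l=2 r=7: min(17,17)*5=85 best=156, r--
l=2 r=6: min(17,11)*4=44 best=156, r--
l=2 r=5: min(17,13)*3=39 best=156, r--
l=2 r=4: min(17,12)*2=24 best=156, r--
l=2 r=3: min(17,11)*1=11 best=156, r--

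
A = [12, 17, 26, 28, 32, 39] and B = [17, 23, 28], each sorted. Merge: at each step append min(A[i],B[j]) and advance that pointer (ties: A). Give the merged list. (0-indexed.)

[i=0,j=0] A[i]=12<=B[j]=17 take 12 → i++
[i=1,j=0] A[i]=17<=B[j]=17 take 17 → i++
[i=2,j=0] A[i]=26>B[j]=17 take 17 → j++
[i=2,j=1] A[i]=26>B[j]=23 take 23 → j++
[i=2,j=2] A[i]=26<=B[j]=28 take 26 → i++
[i=3,j=2] A[i]=28<=B[j]=28 take 28 → i++
[i=4,j=2] A[i]=32>B[j]=28 take 28 → j++
[i=4,j=3] B done, take A[i]=32 → i++
[i=5,j=3] B done, take A[i]=39 → i++

[12, 17, 17, 23, 26, 28, 28, 32, 39]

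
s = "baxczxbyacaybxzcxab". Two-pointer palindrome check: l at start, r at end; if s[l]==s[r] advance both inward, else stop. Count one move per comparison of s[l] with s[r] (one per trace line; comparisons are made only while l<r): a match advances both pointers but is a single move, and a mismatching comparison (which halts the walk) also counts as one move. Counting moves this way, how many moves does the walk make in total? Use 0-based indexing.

l=0 r=18: 'b'=='b', l++,r--
l=1 r=17: 'a'=='a', l++,r--
l=2 r=16: 'x'=='x', l++,r--
l=3 r=15: 'c'=='c', l++,r--
l=4 r=14: 'z'=='z', l++,r--
l=5 r=13: 'x'=='x', l++,r--
l=6 r=12: 'b'=='b', l++,r--
l=7 r=11: 'y'=='y', l++,r--
l=8 r=10: 'a'=='a', l++,r--

9 moves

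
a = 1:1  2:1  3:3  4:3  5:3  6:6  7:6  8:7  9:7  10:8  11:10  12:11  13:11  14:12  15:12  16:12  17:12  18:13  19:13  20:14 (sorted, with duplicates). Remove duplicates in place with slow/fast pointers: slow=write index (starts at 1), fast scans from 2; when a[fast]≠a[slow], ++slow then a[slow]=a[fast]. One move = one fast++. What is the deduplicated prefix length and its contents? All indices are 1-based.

(s=1,f=2) a[fast]=1=a[slow] dup → fast++
(s=1,f=3) a[fast]=3≠a[slow]=1 write a[2]=3 → slow++,fast++
(s=2,f=4) a[fast]=3=a[slow] dup → fast++
(s=2,f=5) a[fast]=3=a[slow] dup → fast++
(s=2,f=6) a[fast]=6≠a[slow]=3 write a[3]=6 → slow++,fast++
(s=3,f=7) a[fast]=6=a[slow] dup → fast++
(s=3,f=8) a[fast]=7≠a[slow]=6 write a[4]=7 → slow++,fast++
(s=4,f=9) a[fast]=7=a[slow] dup → fast++
(s=4,f=10) a[fast]=8≠a[slow]=7 write a[5]=8 → slow++,fast++
(s=5,f=11) a[fast]=10≠a[slow]=8 write a[6]=10 → slow++,fast++
(s=6,f=12) a[fast]=11≠a[slow]=10 write a[7]=11 → slow++,fast++
(s=7,f=13) a[fast]=11=a[slow] dup → fast++
(s=7,f=14) a[fast]=12≠a[slow]=11 write a[8]=12 → slow++,fast++
(s=8,f=15) a[fast]=12=a[slow] dup → fast++
(s=8,f=16) a[fast]=12=a[slow] dup → fast++
(s=8,f=17) a[fast]=12=a[slow] dup → fast++
(s=8,f=18) a[fast]=13≠a[slow]=12 write a[9]=13 → slow++,fast++
(s=9,f=19) a[fast]=13=a[slow] dup → fast++
(s=9,f=20) a[fast]=14≠a[slow]=13 write a[10]=14 → slow++,fast++

length 10; prefix = [1, 3, 6, 7, 8, 10, 11, 12, 13, 14]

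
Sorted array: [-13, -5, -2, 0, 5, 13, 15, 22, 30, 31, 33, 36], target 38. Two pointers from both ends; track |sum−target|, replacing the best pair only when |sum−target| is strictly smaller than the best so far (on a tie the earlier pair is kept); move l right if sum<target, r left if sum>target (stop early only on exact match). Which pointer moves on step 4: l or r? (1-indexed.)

l

[1,12] -13+36=23 d=15 * → l++
[2,12] -5+36=31 d=7 * → l++
[3,12] -2+36=34 d=4 * → l++
[4,12] 0+36=36 d=2 * → l++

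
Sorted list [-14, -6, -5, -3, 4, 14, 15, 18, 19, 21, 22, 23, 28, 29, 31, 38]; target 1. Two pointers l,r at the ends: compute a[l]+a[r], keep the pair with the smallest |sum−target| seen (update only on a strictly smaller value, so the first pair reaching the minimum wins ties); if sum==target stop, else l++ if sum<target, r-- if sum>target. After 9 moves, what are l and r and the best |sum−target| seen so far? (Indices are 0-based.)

l=0, r=6, best |Δ|=3

[0,15] -14+38=24 d=23 * → r--
[0,14] -14+31=17 d=16 * → r--
[0,13] -14+29=15 d=14 * → r--
[0,12] -14+28=14 d=13 * → r--
[0,11] -14+23=9 d=8 * → r--
[0,10] -14+22=8 d=7 * → r--
[0,9] -14+21=7 d=6 * → r--
[0,8] -14+19=5 d=4 * → r--
[0,7] -14+18=4 d=3 * → r--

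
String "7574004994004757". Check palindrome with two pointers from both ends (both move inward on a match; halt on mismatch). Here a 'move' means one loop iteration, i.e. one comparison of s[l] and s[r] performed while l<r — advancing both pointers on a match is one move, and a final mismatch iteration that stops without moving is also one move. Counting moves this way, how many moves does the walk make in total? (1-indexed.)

[1,16] '7'=='7' → l++,r--
[2,15] '5'=='5' → l++,r--
[3,14] '7'=='7' → l++,r--
[4,13] '4'=='4' → l++,r--
[5,12] '0'=='0' → l++,r--
[6,11] '0'=='0' → l++,r--
[7,10] '4'=='4' → l++,r--
[8,9] '9'=='9' → l++,r--

8 moves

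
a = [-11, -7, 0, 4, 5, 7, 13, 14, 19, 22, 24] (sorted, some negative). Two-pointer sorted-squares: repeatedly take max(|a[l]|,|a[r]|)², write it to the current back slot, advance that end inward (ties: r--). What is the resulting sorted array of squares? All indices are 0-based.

[0, 16, 25, 49, 49, 121, 169, 196, 361, 484, 576]

l=0 r=10: |-11|<=|24| out[10]=576, r--
l=0 r=9: |-11|<=|22| out[9]=484, r--
l=0 r=8: |-11|<=|19| out[8]=361, r--
l=0 r=7: |-11|<=|14| out[7]=196, r--
l=0 r=6: |-11|<=|13| out[6]=169, r--
l=0 r=5: |-11|>|7| out[5]=121, l++
l=1 r=5: |-7|<=|7| out[4]=49, r--
l=1 r=4: |-7|>|5| out[3]=49, l++
l=2 r=4: |0|<=|5| out[2]=25, r--
l=2 r=3: |0|<=|4| out[1]=16, r--
l=2 r=2: |0|<=|0| out[0]=0, r--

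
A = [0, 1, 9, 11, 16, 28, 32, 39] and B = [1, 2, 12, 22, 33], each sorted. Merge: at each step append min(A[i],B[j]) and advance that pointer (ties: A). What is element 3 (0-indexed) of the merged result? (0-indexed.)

[i=0,j=0] A[i]=0<=B[j]=1 take 0 → i++
[i=1,j=0] A[i]=1<=B[j]=1 take 1 → i++
[i=2,j=0] A[i]=9>B[j]=1 take 1 → j++
[i=2,j=1] A[i]=9>B[j]=2 take 2 → j++
[i=2,j=2] A[i]=9<=B[j]=12 take 9 → i++
[i=3,j=2] A[i]=11<=B[j]=12 take 11 → i++
[i=4,j=2] A[i]=16>B[j]=12 take 12 → j++
[i=4,j=3] A[i]=16<=B[j]=22 take 16 → i++
[i=5,j=3] A[i]=28>B[j]=22 take 22 → j++
[i=5,j=4] A[i]=28<=B[j]=33 take 28 → i++
[i=6,j=4] A[i]=32<=B[j]=33 take 32 → i++
[i=7,j=4] A[i]=39>B[j]=33 take 33 → j++
[i=7,j=5] B done, take A[i]=39 → i++

merged[3] = 2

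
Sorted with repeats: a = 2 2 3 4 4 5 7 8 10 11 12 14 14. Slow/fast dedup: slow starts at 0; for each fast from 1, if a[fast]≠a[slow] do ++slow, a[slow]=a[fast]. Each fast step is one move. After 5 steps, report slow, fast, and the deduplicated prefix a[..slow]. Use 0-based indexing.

(s=0,f=1) a[fast]=2=a[slow] dup → fast++
(s=0,f=2) a[fast]=3≠a[slow]=2 write a[1]=3 → slow++,fast++
(s=1,f=3) a[fast]=4≠a[slow]=3 write a[2]=4 → slow++,fast++
(s=2,f=4) a[fast]=4=a[slow] dup → fast++
(s=2,f=5) a[fast]=5≠a[slow]=4 write a[3]=5 → slow++,fast++

slow=3, fast=6, prefix=[2, 3, 4, 5]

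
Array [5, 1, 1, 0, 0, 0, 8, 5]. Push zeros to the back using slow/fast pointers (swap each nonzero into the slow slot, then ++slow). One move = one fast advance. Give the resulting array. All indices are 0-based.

slow=0 fast=0: a[fast]=5≠0 swap→a[0]=5, slow++,fast++
slow=1 fast=1: a[fast]=1≠0 swap→a[1]=1, slow++,fast++
slow=2 fast=2: a[fast]=1≠0 swap→a[2]=1, slow++,fast++
slow=3 fast=3: a[fast]=0, fast++
slow=3 fast=4: a[fast]=0, fast++
slow=3 fast=5: a[fast]=0, fast++
slow=3 fast=6: a[fast]=8≠0 swap→a[3]=8, slow++,fast++
slow=4 fast=7: a[fast]=5≠0 swap→a[4]=5, slow++,fast++

[5, 1, 1, 8, 5, 0, 0, 0]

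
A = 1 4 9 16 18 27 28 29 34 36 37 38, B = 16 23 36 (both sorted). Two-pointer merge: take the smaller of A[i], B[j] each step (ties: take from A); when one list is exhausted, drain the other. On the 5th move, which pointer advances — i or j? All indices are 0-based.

j

i=0 j=0: A[i]=1<=B[j]=16 take 1, i++
i=1 j=0: A[i]=4<=B[j]=16 take 4, i++
i=2 j=0: A[i]=9<=B[j]=16 take 9, i++
i=3 j=0: A[i]=16<=B[j]=16 take 16, i++
i=4 j=0: A[i]=18>B[j]=16 take 16, j++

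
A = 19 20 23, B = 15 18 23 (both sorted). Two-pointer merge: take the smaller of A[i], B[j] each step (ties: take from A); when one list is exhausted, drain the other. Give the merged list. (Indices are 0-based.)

[15, 18, 19, 20, 23, 23]

[i=0,j=0] A[i]=19>B[j]=15 take 15 → j++
[i=0,j=1] A[i]=19>B[j]=18 take 18 → j++
[i=0,j=2] A[i]=19<=B[j]=23 take 19 → i++
[i=1,j=2] A[i]=20<=B[j]=23 take 20 → i++
[i=2,j=2] A[i]=23<=B[j]=23 take 23 → i++
[i=3,j=2] A done, take B[j]=23 → j++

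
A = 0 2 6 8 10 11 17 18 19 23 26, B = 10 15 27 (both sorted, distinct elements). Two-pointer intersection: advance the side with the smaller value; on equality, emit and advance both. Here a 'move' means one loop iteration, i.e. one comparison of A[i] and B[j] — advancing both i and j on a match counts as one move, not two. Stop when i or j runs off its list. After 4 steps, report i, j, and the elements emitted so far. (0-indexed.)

i=4, j=0, emitted=[]

[i=0,j=0] 0<10 → i++
[i=1,j=0] 2<10 → i++
[i=2,j=0] 6<10 → i++
[i=3,j=0] 8<10 → i++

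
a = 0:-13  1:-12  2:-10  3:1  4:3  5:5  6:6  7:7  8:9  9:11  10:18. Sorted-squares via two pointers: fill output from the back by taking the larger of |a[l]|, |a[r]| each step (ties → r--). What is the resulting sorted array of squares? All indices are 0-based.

[1, 9, 25, 36, 49, 81, 100, 121, 144, 169, 324]

l=0 r=10: |-13|<=|18| out[10]=324, r--
l=0 r=9: |-13|>|11| out[9]=169, l++
l=1 r=9: |-12|>|11| out[8]=144, l++
l=2 r=9: |-10|<=|11| out[7]=121, r--
l=2 r=8: |-10|>|9| out[6]=100, l++
l=3 r=8: |1|<=|9| out[5]=81, r--
l=3 r=7: |1|<=|7| out[4]=49, r--
l=3 r=6: |1|<=|6| out[3]=36, r--
l=3 r=5: |1|<=|5| out[2]=25, r--
l=3 r=4: |1|<=|3| out[1]=9, r--
l=3 r=3: |1|<=|1| out[0]=1, r--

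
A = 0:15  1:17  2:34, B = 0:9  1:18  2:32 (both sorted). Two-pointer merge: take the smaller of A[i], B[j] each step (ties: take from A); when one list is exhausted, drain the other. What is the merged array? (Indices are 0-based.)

[9, 15, 17, 18, 32, 34]

i=0 j=0: A[i]=15>B[j]=9 take 9, j++
i=0 j=1: A[i]=15<=B[j]=18 take 15, i++
i=1 j=1: A[i]=17<=B[j]=18 take 17, i++
i=2 j=1: A[i]=34>B[j]=18 take 18, j++
i=2 j=2: A[i]=34>B[j]=32 take 32, j++
i=2 j=3: B done, take A[i]=34, i++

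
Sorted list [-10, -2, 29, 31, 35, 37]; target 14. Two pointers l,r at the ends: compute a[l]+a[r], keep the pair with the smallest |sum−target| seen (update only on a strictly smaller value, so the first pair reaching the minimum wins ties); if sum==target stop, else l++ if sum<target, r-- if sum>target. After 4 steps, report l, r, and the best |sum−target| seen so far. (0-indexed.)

[0,5] -10+37=27 d=13 * → r--
[0,4] -10+35=25 d=11 * → r--
[0,3] -10+31=21 d=7 * → r--
[0,2] -10+29=19 d=5 * → r--

l=0, r=1, best |Δ|=5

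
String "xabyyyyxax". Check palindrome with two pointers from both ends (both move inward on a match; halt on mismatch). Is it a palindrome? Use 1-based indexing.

l=1 r=10: 'x'=='x', l++,r--
l=2 r=9: 'a'=='a', l++,r--
l=3 r=8: 'b'!='x', stop

not a palindrome (mismatch at 3,8)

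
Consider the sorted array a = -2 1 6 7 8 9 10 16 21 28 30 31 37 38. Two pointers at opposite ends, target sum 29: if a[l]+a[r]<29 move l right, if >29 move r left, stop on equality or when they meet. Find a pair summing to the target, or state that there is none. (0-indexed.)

(-2, 31)

l=0 r=13: -2+38=36 >29, r--
l=0 r=12: -2+37=35 >29, r--
l=0 r=11: -2+31=29, found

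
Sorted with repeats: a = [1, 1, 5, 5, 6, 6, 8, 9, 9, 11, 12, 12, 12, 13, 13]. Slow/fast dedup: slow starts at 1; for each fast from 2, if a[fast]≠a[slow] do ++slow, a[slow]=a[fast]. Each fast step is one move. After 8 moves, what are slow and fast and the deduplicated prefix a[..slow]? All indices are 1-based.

slow=5, fast=10, prefix=[1, 5, 6, 8, 9]

slow=1 fast=2: a[fast]=1=a[slow] dup, fast++
slow=1 fast=3: a[fast]=5≠a[slow]=1 write a[2]=5, slow++,fast++
slow=2 fast=4: a[fast]=5=a[slow] dup, fast++
slow=2 fast=5: a[fast]=6≠a[slow]=5 write a[3]=6, slow++,fast++
slow=3 fast=6: a[fast]=6=a[slow] dup, fast++
slow=3 fast=7: a[fast]=8≠a[slow]=6 write a[4]=8, slow++,fast++
slow=4 fast=8: a[fast]=9≠a[slow]=8 write a[5]=9, slow++,fast++
slow=5 fast=9: a[fast]=9=a[slow] dup, fast++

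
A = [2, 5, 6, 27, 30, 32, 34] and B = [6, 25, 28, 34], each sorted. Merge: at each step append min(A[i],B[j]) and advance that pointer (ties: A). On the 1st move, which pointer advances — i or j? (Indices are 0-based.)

i

i=0 j=0: A[i]=2<=B[j]=6 take 2, i++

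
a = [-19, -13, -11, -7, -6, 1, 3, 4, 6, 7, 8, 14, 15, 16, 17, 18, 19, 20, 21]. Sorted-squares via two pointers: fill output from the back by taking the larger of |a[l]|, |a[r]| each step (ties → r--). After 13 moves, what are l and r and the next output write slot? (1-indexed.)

l=1 r=19: |-19|<=|21| out[19]=441, r--
l=1 r=18: |-19|<=|20| out[18]=400, r--
l=1 r=17: |-19|<=|19| out[17]=361, r--
l=1 r=16: |-19|>|18| out[16]=361, l++
l=2 r=16: |-13|<=|18| out[15]=324, r--
l=2 r=15: |-13|<=|17| out[14]=289, r--
l=2 r=14: |-13|<=|16| out[13]=256, r--
l=2 r=13: |-13|<=|15| out[12]=225, r--
l=2 r=12: |-13|<=|14| out[11]=196, r--
l=2 r=11: |-13|>|8| out[10]=169, l++
l=3 r=11: |-11|>|8| out[9]=121, l++
l=4 r=11: |-7|<=|8| out[8]=64, r--
l=4 r=10: |-7|<=|7| out[7]=49, r--

l=4, r=9, next write slot=6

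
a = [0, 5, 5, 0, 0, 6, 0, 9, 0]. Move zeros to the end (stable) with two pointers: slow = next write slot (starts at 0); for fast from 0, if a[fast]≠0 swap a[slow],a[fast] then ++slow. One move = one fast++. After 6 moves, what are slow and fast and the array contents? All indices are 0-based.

slow=0 fast=0: a[fast]=0, fast++
slow=0 fast=1: a[fast]=5≠0 swap→a[0]=5, slow++,fast++
slow=1 fast=2: a[fast]=5≠0 swap→a[1]=5, slow++,fast++
slow=2 fast=3: a[fast]=0, fast++
slow=2 fast=4: a[fast]=0, fast++
slow=2 fast=5: a[fast]=6≠0 swap→a[2]=6, slow++,fast++

slow=3, fast=6, a=[5, 5, 6, 0, 0, 0, 0, 9, 0]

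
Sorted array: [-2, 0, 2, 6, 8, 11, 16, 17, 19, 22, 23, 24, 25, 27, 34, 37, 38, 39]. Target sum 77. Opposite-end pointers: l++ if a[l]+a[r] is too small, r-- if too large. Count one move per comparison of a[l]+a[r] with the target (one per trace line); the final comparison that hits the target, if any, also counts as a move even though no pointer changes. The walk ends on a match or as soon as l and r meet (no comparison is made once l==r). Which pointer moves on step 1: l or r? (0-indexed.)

l

l=0 r=17: -2+39=37 <77, l++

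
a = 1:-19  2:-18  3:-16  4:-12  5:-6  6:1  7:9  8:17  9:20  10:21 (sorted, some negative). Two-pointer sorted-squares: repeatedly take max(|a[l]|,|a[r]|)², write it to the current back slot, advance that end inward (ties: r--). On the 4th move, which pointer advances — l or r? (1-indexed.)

l

l=1 r=10: |-19|<=|21| out[10]=441, r--
l=1 r=9: |-19|<=|20| out[9]=400, r--
l=1 r=8: |-19|>|17| out[8]=361, l++
l=2 r=8: |-18|>|17| out[7]=324, l++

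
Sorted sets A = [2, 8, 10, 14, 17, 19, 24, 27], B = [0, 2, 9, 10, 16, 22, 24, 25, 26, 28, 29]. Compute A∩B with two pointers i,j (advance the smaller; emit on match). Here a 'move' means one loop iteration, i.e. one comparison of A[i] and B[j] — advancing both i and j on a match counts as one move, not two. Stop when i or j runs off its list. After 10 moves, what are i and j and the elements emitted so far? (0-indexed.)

i=6, j=6, emitted=[2, 10]

i=0 j=0: 2>0, j++
i=0 j=1: 2==2 emit, i++,j++
i=1 j=2: 8<9, i++
i=2 j=2: 10>9, j++
i=2 j=3: 10==10 emit, i++,j++
i=3 j=4: 14<16, i++
i=4 j=4: 17>16, j++
i=4 j=5: 17<22, i++
i=5 j=5: 19<22, i++
i=6 j=5: 24>22, j++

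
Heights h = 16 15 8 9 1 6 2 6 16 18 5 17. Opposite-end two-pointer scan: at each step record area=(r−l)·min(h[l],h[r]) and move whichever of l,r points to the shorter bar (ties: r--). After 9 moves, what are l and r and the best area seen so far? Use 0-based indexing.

l=9, r=11, best area=176

[0,11] min(16,17)*11=176 best=176 * → l++
[1,11] min(15,17)*10=150 best=176 → l++
[2,11] min(8,17)*9=72 best=176 → l++
[3,11] min(9,17)*8=72 best=176 → l++
[4,11] min(1,17)*7=7 best=176 → l++
[5,11] min(6,17)*6=36 best=176 → l++
[6,11] min(2,17)*5=10 best=176 → l++
[7,11] min(6,17)*4=24 best=176 → l++
[8,11] min(16,17)*3=48 best=176 → l++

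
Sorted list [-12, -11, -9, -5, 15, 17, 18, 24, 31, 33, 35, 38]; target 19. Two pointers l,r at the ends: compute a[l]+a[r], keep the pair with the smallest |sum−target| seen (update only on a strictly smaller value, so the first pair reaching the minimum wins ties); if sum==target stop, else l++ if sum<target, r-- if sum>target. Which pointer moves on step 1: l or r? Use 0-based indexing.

r

l=0 r=11: -12+38=26 d=7 *, r--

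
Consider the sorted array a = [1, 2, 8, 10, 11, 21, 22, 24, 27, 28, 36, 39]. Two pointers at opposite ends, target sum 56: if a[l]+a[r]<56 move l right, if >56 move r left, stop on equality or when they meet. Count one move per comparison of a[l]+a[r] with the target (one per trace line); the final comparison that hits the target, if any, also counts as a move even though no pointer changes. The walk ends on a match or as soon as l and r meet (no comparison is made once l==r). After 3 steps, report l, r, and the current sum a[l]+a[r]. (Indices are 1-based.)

l=4, r=12, sum=49

l=1 r=12: 1+39=40 <56, l++
l=2 r=12: 2+39=41 <56, l++
l=3 r=12: 8+39=47 <56, l++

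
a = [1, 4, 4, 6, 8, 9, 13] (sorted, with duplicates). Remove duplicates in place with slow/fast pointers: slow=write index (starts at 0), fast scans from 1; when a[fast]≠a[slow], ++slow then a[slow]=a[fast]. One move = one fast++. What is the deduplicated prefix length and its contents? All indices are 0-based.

length 6; prefix = [1, 4, 6, 8, 9, 13]

slow=0 fast=1: a[fast]=4≠a[slow]=1 write a[1]=4, slow++,fast++
slow=1 fast=2: a[fast]=4=a[slow] dup, fast++
slow=1 fast=3: a[fast]=6≠a[slow]=4 write a[2]=6, slow++,fast++
slow=2 fast=4: a[fast]=8≠a[slow]=6 write a[3]=8, slow++,fast++
slow=3 fast=5: a[fast]=9≠a[slow]=8 write a[4]=9, slow++,fast++
slow=4 fast=6: a[fast]=13≠a[slow]=9 write a[5]=13, slow++,fast++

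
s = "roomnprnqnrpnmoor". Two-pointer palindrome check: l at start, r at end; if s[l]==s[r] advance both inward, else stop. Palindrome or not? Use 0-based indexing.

palindrome

[0,16] 'r'=='r' → l++,r--
[1,15] 'o'=='o' → l++,r--
[2,14] 'o'=='o' → l++,r--
[3,13] 'm'=='m' → l++,r--
[4,12] 'n'=='n' → l++,r--
[5,11] 'p'=='p' → l++,r--
[6,10] 'r'=='r' → l++,r--
[7,9] 'n'=='n' → l++,r--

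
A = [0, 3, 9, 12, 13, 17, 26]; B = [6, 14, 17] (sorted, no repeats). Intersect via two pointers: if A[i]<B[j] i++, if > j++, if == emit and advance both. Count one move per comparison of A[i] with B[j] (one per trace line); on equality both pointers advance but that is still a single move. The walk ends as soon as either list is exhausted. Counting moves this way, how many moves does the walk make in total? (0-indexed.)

[i=0,j=0] 0<6 → i++
[i=1,j=0] 3<6 → i++
[i=2,j=0] 9>6 → j++
[i=2,j=1] 9<14 → i++
[i=3,j=1] 12<14 → i++
[i=4,j=1] 13<14 → i++
[i=5,j=1] 17>14 → j++
[i=5,j=2] 17==17 emit → i++,j++

8 moves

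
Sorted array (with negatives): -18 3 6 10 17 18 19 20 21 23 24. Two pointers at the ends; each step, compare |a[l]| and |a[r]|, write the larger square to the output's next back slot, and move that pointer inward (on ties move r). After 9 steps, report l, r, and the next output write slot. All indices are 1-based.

l=2, r=3, next write slot=2

[1,11] |-18|<=|24| out[11]=576 → r--
[1,10] |-18|<=|23| out[10]=529 → r--
[1,9] |-18|<=|21| out[9]=441 → r--
[1,8] |-18|<=|20| out[8]=400 → r--
[1,7] |-18|<=|19| out[7]=361 → r--
[1,6] |-18|<=|18| out[6]=324 → r--
[1,5] |-18|>|17| out[5]=324 → l++
[2,5] |3|<=|17| out[4]=289 → r--
[2,4] |3|<=|10| out[3]=100 → r--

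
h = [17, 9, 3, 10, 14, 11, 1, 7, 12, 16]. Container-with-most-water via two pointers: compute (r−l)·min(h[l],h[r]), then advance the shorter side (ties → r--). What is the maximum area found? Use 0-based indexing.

l=0 r=9: min(17,16)*9=144 best=144 *, r--
l=0 r=8: min(17,12)*8=96 best=144, r--
l=0 r=7: min(17,7)*7=49 best=144, r--
l=0 r=6: min(17,1)*6=6 best=144, r--
l=0 r=5: min(17,11)*5=55 best=144, r--
l=0 r=4: min(17,14)*4=56 best=144, r--
l=0 r=3: min(17,10)*3=30 best=144, r--
l=0 r=2: min(17,3)*2=6 best=144, r--
l=0 r=1: min(17,9)*1=9 best=144, r--

max area = 144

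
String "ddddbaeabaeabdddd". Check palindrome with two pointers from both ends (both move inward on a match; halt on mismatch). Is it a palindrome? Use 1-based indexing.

l=1 r=17: 'd'=='d', l++,r--
l=2 r=16: 'd'=='d', l++,r--
l=3 r=15: 'd'=='d', l++,r--
l=4 r=14: 'd'=='d', l++,r--
l=5 r=13: 'b'=='b', l++,r--
l=6 r=12: 'a'=='a', l++,r--
l=7 r=11: 'e'=='e', l++,r--
l=8 r=10: 'a'=='a', l++,r--

palindrome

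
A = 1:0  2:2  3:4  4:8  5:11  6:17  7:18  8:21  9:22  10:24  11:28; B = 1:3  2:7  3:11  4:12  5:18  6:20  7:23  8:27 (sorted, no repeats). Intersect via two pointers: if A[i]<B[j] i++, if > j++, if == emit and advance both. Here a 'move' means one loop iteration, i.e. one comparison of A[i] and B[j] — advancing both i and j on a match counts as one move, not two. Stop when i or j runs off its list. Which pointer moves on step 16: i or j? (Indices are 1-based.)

j

i=1 j=1: 0<3, i++
i=2 j=1: 2<3, i++
i=3 j=1: 4>3, j++
i=3 j=2: 4<7, i++
i=4 j=2: 8>7, j++
i=4 j=3: 8<11, i++
i=5 j=3: 11==11 emit, i++,j++
i=6 j=4: 17>12, j++
i=6 j=5: 17<18, i++
i=7 j=5: 18==18 emit, i++,j++
i=8 j=6: 21>20, j++
i=8 j=7: 21<23, i++
i=9 j=7: 22<23, i++
i=10 j=7: 24>23, j++
i=10 j=8: 24<27, i++
i=11 j=8: 28>27, j++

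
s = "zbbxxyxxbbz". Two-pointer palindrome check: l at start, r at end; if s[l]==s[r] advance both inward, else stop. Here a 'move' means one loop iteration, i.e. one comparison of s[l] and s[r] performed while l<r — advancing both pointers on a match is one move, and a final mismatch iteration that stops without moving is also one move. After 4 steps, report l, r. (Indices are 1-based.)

l=5, r=7

[1,11] 'z'=='z' → l++,r--
[2,10] 'b'=='b' → l++,r--
[3,9] 'b'=='b' → l++,r--
[4,8] 'x'=='x' → l++,r--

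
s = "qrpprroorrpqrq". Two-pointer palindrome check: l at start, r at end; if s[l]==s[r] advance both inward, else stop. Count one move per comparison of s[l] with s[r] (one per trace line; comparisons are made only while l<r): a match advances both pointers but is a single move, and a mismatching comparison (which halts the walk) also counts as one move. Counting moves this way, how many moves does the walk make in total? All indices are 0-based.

[0,13] 'q'=='q' → l++,r--
[1,12] 'r'=='r' → l++,r--
[2,11] 'p'!='q' → stop

3 moves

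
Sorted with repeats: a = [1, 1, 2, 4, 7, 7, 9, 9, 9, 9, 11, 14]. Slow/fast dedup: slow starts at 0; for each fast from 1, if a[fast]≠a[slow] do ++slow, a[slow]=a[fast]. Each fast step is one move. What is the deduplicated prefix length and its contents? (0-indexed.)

(s=0,f=1) a[fast]=1=a[slow] dup → fast++
(s=0,f=2) a[fast]=2≠a[slow]=1 write a[1]=2 → slow++,fast++
(s=1,f=3) a[fast]=4≠a[slow]=2 write a[2]=4 → slow++,fast++
(s=2,f=4) a[fast]=7≠a[slow]=4 write a[3]=7 → slow++,fast++
(s=3,f=5) a[fast]=7=a[slow] dup → fast++
(s=3,f=6) a[fast]=9≠a[slow]=7 write a[4]=9 → slow++,fast++
(s=4,f=7) a[fast]=9=a[slow] dup → fast++
(s=4,f=8) a[fast]=9=a[slow] dup → fast++
(s=4,f=9) a[fast]=9=a[slow] dup → fast++
(s=4,f=10) a[fast]=11≠a[slow]=9 write a[5]=11 → slow++,fast++
(s=5,f=11) a[fast]=14≠a[slow]=11 write a[6]=14 → slow++,fast++

length 7; prefix = [1, 2, 4, 7, 9, 11, 14]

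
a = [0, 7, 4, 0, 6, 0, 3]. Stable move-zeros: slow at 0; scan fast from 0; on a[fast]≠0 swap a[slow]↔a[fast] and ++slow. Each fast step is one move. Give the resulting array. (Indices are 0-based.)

[7, 4, 6, 3, 0, 0, 0]

(s=0,f=0) a[fast]=0 → fast++
(s=0,f=1) a[fast]=7≠0 swap→a[0]=7 → slow++,fast++
(s=1,f=2) a[fast]=4≠0 swap→a[1]=4 → slow++,fast++
(s=2,f=3) a[fast]=0 → fast++
(s=2,f=4) a[fast]=6≠0 swap→a[2]=6 → slow++,fast++
(s=3,f=5) a[fast]=0 → fast++
(s=3,f=6) a[fast]=3≠0 swap→a[3]=3 → slow++,fast++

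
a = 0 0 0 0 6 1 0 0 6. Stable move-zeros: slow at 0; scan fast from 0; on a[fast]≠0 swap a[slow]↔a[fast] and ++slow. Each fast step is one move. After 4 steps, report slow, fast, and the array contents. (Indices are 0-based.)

(s=0,f=0) a[fast]=0 → fast++
(s=0,f=1) a[fast]=0 → fast++
(s=0,f=2) a[fast]=0 → fast++
(s=0,f=3) a[fast]=0 → fast++

slow=0, fast=4, a=[0, 0, 0, 0, 6, 1, 0, 0, 6]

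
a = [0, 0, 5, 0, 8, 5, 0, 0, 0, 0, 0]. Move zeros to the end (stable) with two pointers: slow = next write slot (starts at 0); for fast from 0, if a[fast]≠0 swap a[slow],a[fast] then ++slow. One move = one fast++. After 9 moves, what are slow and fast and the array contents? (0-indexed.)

slow=0 fast=0: a[fast]=0, fast++
slow=0 fast=1: a[fast]=0, fast++
slow=0 fast=2: a[fast]=5≠0 swap→a[0]=5, slow++,fast++
slow=1 fast=3: a[fast]=0, fast++
slow=1 fast=4: a[fast]=8≠0 swap→a[1]=8, slow++,fast++
slow=2 fast=5: a[fast]=5≠0 swap→a[2]=5, slow++,fast++
slow=3 fast=6: a[fast]=0, fast++
slow=3 fast=7: a[fast]=0, fast++
slow=3 fast=8: a[fast]=0, fast++

slow=3, fast=9, a=[5, 8, 5, 0, 0, 0, 0, 0, 0, 0, 0]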